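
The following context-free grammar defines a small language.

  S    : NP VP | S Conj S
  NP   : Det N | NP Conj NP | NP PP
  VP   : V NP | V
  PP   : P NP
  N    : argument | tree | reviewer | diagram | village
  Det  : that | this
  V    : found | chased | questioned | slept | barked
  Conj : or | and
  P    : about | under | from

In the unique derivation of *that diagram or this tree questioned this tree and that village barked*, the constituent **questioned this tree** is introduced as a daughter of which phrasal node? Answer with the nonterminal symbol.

S

S
  S
    NP
      NP
        Det: that
        N: diagram
      Conj: or
      NP
        Det: this
        N: tree
    VP
      V: questioned
      NP
        Det: this
        N: tree
  Conj: and
  S
    NP
      Det: that
      N: village
    VP
      V: barked
The span 'questioned this tree' is the VP node built by VP → V NP.
Its mother is the S built by S → NP VP.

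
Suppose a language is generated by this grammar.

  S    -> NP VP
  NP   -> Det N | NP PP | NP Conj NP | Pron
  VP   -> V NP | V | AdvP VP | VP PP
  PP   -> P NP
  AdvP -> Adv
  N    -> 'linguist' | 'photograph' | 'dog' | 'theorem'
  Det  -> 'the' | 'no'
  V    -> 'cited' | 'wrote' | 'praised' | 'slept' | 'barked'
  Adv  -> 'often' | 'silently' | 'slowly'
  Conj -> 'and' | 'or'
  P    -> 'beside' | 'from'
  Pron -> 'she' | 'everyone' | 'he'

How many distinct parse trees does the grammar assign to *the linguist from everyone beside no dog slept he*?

2

The two bracketings:
[S [NP [NP [Det the] [N linguist]] [PP [P from] [NP [NP [Pron everyone]] [PP [P beside] [NP [Det no] [N dog]]]]]] [VP [V slept] [NP [Pron he]]]]
[S [NP [NP [NP [Det the] [N linguist]] [PP [P from] [NP [Pron everyone]]]] [PP [P beside] [NP [Det no] [N dog]]]] [VP [V slept] [NP [Pron he]]]]
The trees differ in how a recursive rule is bracketed over the same span.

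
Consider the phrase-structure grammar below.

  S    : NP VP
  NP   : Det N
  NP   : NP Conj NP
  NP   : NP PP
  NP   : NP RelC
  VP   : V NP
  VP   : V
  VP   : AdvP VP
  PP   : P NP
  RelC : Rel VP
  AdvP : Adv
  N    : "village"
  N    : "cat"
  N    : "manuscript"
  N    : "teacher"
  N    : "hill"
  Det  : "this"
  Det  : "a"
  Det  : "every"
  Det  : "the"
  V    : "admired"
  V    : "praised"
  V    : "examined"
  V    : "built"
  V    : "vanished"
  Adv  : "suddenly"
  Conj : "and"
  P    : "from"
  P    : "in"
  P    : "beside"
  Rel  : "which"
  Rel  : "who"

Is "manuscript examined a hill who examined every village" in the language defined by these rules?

For S → NP VP, no prefix of the string parses as an NP.

Ungrammatical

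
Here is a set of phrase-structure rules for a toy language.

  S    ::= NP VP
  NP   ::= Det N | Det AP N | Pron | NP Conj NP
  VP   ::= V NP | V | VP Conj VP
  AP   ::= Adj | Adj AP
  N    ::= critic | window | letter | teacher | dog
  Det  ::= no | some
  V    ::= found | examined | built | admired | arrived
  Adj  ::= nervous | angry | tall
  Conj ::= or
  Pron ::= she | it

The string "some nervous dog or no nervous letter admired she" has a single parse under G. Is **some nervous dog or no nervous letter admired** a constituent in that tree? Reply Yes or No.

[S [NP [NP [Det some] [AP [Adj nervous]] [N dog]] [Conj or] [NP [Det no] [AP [Adj nervous]] [N letter]]] [VP [V admired] [NP [Pron she]]]]
The smallest constituent containing 'some nervous dog or no nervous letter admired' is the S spanning 'some nervous dog or no nervous letter admired she'; no single node in the tree dominates exactly the given words.

No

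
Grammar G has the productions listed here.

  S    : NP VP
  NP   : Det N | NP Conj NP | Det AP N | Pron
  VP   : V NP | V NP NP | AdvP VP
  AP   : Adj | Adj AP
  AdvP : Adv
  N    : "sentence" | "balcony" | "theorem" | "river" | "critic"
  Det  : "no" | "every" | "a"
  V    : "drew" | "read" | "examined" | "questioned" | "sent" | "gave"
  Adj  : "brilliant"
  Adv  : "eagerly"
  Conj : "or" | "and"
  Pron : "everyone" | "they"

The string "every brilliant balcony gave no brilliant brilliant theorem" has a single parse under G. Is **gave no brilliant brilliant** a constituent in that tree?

[S [NP [Det every] [AP [Adj brilliant]] [N balcony]] [VP [V gave] [NP [Det no] [AP [Adj brilliant] [AP [Adj brilliant]]] [N theorem]]]]
The smallest constituent containing 'gave no brilliant brilliant' is the VP spanning 'gave no brilliant brilliant theorem'; no single node in the tree dominates exactly the given words.

No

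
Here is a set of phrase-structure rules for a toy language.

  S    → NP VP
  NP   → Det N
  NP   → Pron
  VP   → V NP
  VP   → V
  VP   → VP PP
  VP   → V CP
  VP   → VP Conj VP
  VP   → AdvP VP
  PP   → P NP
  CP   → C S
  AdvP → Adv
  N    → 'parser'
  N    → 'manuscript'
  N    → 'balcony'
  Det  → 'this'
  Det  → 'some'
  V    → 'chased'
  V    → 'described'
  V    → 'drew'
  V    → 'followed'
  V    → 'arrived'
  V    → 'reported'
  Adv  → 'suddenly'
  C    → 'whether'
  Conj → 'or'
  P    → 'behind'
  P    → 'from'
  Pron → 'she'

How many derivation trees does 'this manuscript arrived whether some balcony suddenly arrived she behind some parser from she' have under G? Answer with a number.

6

Two of the 6 distinct bracketings:
[S [NP [Det this] [N manuscript]] [VP [VP [VP [V arrived] [CP [C whether] [S [NP [Det some] [N balcony]] [VP [AdvP [Adv suddenly]] [VP [V arrived] [NP [Pron she]]]]]]] [PP [P behind] [NP [Det some] [N parser]]]] [PP [P from] [NP [Pron she]]]]]
[S [NP [Det this] [N manuscript]] [VP [VP [V arrived] [CP [C whether] [S [NP [Det some] [N balcony]] [VP [VP [AdvP [Adv suddenly]] [VP [V arrived] [NP [Pron she]]]] [PP [P behind] [NP [Det some] [N parser]]]]]]] [PP [P from] [NP [Pron she]]]]]
The trees differ in how a recursive rule is bracketed over the same span.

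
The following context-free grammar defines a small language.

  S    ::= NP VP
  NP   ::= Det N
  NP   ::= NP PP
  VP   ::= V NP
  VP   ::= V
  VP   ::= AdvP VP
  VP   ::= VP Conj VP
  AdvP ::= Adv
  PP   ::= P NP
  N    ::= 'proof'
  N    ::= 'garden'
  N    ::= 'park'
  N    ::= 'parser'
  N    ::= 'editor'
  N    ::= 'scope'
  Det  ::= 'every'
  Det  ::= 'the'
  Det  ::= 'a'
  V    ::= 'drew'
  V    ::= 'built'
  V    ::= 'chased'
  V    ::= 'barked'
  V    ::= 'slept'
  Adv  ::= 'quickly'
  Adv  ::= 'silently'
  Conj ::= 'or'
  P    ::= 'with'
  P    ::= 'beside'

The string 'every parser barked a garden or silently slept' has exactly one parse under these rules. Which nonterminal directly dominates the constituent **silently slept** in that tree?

VP

S
  NP
    Det: every
    N: parser
  VP
    VP
      V: barked
      NP
        Det: a
        N: garden
    Conj: or
    VP
      AdvP
        Adv: silently
      VP
        V: slept
The span 'silently slept' is the VP node built by VP → AdvP VP.
Its mother is the VP built by VP → VP Conj VP.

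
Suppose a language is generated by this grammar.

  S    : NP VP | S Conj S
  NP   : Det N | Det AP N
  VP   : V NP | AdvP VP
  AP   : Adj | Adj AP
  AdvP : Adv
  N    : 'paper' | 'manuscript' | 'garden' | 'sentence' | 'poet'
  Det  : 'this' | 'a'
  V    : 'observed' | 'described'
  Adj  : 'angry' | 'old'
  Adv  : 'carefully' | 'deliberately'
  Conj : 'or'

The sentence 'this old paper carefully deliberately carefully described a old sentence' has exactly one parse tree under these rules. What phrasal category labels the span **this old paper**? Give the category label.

NP

[S [NP [Det this] [AP [Adj old]] [N paper]] [VP [AdvP [Adv carefully]] [VP [AdvP [Adv deliberately]] [VP [AdvP [Adv carefully]] [VP [V described] [NP [Det a] [AP [Adj old]] [N sentence]]]]]]]
The span 'this old paper' is the NP node built by NP → Det AP N.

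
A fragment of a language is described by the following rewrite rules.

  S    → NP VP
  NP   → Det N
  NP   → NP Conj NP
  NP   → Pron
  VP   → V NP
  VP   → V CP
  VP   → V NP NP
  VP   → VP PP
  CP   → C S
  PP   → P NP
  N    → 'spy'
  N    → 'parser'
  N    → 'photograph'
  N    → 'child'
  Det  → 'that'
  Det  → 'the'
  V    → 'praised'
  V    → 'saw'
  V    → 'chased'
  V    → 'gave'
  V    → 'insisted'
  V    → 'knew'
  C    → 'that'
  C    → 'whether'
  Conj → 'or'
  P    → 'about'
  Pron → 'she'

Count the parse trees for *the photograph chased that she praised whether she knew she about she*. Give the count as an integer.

Two of the 3 distinct bracketings:
[S [NP [Det the] [N photograph]] [VP [V chased] [CP [C that] [S [NP [Pron she]] [VP [V praised] [CP [C whether] [S [NP [Pron she]] [VP [VP [V knew] [NP [Pron she]]] [PP [P about] [NP [Pron she]]]]]]]]]]]
[S [NP [Det the] [N photograph]] [VP [V chased] [CP [C that] [S [NP [Pron she]] [VP [VP [V praised] [CP [C whether] [S [NP [Pron she]] [VP [V knew] [NP [Pron she]]]]]] [PP [P about] [NP [Pron she]]]]]]]]
The trees differ in how a recursive rule is bracketed over the same span.

3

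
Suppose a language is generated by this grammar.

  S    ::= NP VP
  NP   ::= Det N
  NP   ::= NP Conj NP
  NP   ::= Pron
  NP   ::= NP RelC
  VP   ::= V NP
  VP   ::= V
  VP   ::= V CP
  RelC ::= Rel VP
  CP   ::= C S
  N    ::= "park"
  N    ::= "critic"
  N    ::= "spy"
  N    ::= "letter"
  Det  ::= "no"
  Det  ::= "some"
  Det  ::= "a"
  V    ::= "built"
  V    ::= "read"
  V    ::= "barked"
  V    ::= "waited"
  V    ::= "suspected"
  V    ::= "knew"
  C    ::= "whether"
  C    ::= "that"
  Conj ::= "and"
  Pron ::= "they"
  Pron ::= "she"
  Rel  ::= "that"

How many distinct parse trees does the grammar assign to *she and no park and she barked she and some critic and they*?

4

Two of the 4 distinct bracketings:
[S [NP [NP [Pron she]] [Conj and] [NP [NP [Det no] [N park]] [Conj and] [NP [Pron she]]]] [VP [V barked] [NP [NP [Pron she]] [Conj and] [NP [NP [Det some] [N critic]] [Conj and] [NP [Pron they]]]]]]
[S [NP [NP [Pron she]] [Conj and] [NP [NP [Det no] [N park]] [Conj and] [NP [Pron she]]]] [VP [V barked] [NP [NP [NP [Pron she]] [Conj and] [NP [Det some] [N critic]]] [Conj and] [NP [Pron they]]]]]
The trees differ in how a recursive rule is bracketed over the same span.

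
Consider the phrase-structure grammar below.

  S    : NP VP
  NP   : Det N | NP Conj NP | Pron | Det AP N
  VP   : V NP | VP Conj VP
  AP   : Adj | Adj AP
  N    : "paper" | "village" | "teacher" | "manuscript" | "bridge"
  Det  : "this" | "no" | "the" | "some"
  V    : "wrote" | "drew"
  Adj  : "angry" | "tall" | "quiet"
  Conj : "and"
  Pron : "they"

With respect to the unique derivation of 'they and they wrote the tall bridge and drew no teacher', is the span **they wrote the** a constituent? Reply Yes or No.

[S [NP [NP [Pron they]] [Conj and] [NP [Pron they]]] [VP [VP [V wrote] [NP [Det the] [AP [Adj tall]] [N bridge]]] [Conj and] [VP [V drew] [NP [Det no] [N teacher]]]]]
The smallest constituent containing 'they wrote the' is the S spanning 'they and they wrote the tall bridge and drew no teacher'; no single node in the tree dominates exactly the given words.

No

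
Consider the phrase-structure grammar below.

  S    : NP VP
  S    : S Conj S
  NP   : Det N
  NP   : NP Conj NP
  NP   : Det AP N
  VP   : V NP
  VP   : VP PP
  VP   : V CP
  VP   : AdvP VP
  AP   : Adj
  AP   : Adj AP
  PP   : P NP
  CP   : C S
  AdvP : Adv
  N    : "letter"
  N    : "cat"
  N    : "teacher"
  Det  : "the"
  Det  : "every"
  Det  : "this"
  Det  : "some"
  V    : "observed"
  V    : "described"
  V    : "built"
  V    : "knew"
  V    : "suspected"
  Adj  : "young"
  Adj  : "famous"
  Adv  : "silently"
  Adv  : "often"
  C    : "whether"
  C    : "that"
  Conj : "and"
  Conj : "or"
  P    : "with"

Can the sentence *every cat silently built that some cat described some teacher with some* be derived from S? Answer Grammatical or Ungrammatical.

Ungrammatical

For S → NP VP, the only prefix that parses as NP is 'every cat', but the remainder 'silently built that some cat described some teacher with some' is not a VP under these rules. The alternative S rule S → S Conj S likewise has no satisfying split.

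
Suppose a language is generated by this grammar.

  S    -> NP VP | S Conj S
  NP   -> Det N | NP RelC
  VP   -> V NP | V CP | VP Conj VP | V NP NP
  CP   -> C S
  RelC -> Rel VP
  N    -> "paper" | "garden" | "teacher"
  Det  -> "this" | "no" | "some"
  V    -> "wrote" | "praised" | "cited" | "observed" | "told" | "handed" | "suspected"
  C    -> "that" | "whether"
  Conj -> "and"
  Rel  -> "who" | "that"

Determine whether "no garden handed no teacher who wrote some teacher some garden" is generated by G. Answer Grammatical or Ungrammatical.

Grammatical

S
  NP
    Det: no
    N: garden
  VP
    V: handed
    NP
      NP
        Det: no
        N: teacher
      RelC
        Rel: who
        VP
          V: wrote
          NP
            Det: some
            N: teacher
          NP
            Det: some
            N: garden
Each bracket corresponds to one application of a listed rule, so the string is derivable from S.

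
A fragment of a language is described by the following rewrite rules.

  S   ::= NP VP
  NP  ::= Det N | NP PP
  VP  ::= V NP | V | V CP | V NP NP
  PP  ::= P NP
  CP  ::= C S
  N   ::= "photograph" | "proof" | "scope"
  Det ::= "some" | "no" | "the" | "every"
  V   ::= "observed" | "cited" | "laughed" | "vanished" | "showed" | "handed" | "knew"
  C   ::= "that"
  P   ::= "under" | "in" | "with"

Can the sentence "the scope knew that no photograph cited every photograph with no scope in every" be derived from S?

Ungrammatical

For S → NP VP, the only prefix that parses as NP is 'the scope', but the remainder 'knew that no photograph cited every photograph with no scope in every' is not a VP under these rules.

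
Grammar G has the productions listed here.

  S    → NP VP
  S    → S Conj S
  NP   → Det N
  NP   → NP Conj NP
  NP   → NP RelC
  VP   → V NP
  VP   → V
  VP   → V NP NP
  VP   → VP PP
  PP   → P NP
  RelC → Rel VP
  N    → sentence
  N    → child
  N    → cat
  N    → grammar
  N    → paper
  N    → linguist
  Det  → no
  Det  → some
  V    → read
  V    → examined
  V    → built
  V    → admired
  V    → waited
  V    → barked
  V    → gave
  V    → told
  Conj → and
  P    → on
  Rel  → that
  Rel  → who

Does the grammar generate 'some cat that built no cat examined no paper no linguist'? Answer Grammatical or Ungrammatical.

[S [NP [NP [Det some] [N cat]] [RelC [Rel that] [VP [V built] [NP [Det no] [N cat]]]]] [VP [V examined] [NP [Det no] [N paper]] [NP [Det no] [N linguist]]]]
Each bracket corresponds to one application of a listed rule, so the string is derivable from S.

Grammatical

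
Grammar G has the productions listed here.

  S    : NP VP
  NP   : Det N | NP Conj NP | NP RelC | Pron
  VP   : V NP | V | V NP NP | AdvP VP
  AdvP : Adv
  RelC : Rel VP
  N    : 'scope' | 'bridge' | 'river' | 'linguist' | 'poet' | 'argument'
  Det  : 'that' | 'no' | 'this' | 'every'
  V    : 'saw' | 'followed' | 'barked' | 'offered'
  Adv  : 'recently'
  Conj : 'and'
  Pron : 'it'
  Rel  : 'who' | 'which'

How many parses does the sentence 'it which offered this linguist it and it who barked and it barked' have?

9

Two of the 9 distinct bracketings:
[S [NP [NP [NP [Pron it]] [RelC [Rel which] [VP [V offered] [NP [Det this] [N linguist]] [NP [Pron it]]]]] [Conj and] [NP [NP [NP [Pron it]] [RelC [Rel who] [VP [V barked]]]] [Conj and] [NP [Pron it]]]] [VP [V barked]]]
[S [NP [NP [NP [NP [Pron it]] [RelC [Rel which] [VP [V offered] [NP [Det this] [N linguist]] [NP [Pron it]]]]] [Conj and] [NP [NP [Pron it]] [RelC [Rel who] [VP [V barked]]]]] [Conj and] [NP [Pron it]]] [VP [V barked]]]
The trees differ in how a recursive rule is bracketed over the same span.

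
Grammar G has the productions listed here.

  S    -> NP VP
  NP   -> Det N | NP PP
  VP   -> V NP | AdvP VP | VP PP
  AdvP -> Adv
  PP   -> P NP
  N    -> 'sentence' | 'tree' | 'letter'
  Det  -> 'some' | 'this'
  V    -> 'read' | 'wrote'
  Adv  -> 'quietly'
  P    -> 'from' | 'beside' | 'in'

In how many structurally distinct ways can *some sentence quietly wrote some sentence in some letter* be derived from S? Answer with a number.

Two of the 3 distinct bracketings:
[S [NP [Det some] [N sentence]] [VP [AdvP [Adv quietly]] [VP [V wrote] [NP [NP [Det some] [N sentence]] [PP [P in] [NP [Det some] [N letter]]]]]]]
[S [NP [Det some] [N sentence]] [VP [AdvP [Adv quietly]] [VP [VP [V wrote] [NP [Det some] [N sentence]]] [PP [P in] [NP [Det some] [N letter]]]]]]
The difference turns on whether NP → NP PP is used at the relevant span, versus an alternative expansion of NP.

3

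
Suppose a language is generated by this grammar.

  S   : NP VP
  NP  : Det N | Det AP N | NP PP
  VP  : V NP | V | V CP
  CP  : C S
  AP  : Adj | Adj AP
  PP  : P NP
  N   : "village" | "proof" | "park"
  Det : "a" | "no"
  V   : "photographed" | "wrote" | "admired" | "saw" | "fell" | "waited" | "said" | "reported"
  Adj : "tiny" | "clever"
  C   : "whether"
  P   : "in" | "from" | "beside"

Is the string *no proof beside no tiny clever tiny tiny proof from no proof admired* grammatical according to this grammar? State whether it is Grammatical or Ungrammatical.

Grammatical

[S [NP [NP [Det no] [N proof]] [PP [P beside] [NP [NP [Det no] [AP [Adj tiny] [AP [Adj clever] [AP [Adj tiny] [AP [Adj tiny]]]]] [N proof]] [PP [P from] [NP [Det no] [N proof]]]]]] [VP [V admired]]]
The bracketing above is licensed at every node by one of the given productions, with S at the root.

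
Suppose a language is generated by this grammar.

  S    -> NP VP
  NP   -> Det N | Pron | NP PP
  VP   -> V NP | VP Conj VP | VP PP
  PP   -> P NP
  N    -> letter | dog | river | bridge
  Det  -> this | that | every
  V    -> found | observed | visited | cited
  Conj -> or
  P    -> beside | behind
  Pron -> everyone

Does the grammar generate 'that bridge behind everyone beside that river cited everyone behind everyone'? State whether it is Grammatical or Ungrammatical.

[S [NP [NP [Det that] [N bridge]] [PP [P behind] [NP [NP [Pron everyone]] [PP [P beside] [NP [Det that] [N river]]]]]] [VP [V cited] [NP [NP [Pron everyone]] [PP [P behind] [NP [Pron everyone]]]]]]
Every word is introduced by a lexical rule and the phrasal rules combine the resulting categories into a single S.

Grammatical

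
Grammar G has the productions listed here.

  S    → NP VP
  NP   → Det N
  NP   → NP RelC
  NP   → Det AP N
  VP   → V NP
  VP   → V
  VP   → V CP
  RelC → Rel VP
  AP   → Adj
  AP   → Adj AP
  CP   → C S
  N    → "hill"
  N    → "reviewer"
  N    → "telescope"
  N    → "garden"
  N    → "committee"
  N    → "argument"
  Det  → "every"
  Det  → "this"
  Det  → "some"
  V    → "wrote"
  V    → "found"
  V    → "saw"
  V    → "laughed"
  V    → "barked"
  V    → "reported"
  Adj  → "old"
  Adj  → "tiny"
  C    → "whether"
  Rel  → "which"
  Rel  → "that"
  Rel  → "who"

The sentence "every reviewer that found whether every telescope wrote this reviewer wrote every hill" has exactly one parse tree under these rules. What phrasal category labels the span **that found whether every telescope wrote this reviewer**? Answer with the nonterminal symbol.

[S [NP [NP [Det every] [N reviewer]] [RelC [Rel that] [VP [V found] [CP [C whether] [S [NP [Det every] [N telescope]] [VP [V wrote] [NP [Det this] [N reviewer]]]]]]]] [VP [V wrote] [NP [Det every] [N hill]]]]
The span 'that found whether every telescope wrote this reviewer' is the RelC node built by RelC → Rel VP.

RelC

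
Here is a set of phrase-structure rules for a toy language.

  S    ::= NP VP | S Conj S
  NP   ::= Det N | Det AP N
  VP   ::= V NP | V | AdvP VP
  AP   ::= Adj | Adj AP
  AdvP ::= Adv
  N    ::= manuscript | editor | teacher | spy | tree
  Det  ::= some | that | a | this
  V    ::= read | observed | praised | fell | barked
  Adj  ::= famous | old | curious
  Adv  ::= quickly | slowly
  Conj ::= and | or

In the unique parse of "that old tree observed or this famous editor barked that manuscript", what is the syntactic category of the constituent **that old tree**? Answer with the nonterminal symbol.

[S [S [NP [Det that] [AP [Adj old]] [N tree]] [VP [V observed]]] [Conj or] [S [NP [Det this] [AP [Adj famous]] [N editor]] [VP [V barked] [NP [Det that] [N manuscript]]]]]
The span 'that old tree' is the NP node built by NP → Det AP N.

NP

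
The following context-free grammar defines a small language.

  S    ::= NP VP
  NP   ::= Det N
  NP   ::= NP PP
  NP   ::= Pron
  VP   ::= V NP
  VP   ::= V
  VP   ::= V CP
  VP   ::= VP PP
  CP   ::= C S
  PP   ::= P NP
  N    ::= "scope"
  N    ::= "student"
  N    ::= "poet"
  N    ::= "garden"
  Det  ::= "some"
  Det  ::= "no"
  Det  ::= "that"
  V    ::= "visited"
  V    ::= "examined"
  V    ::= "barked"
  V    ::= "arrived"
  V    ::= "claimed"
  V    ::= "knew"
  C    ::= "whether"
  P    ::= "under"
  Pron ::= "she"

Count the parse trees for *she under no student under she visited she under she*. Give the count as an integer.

Two of the 4 distinct bracketings:
[S [NP [NP [Pron she]] [PP [P under] [NP [NP [Det no] [N student]] [PP [P under] [NP [Pron she]]]]]] [VP [V visited] [NP [NP [Pron she]] [PP [P under] [NP [Pron she]]]]]]
[S [NP [NP [Pron she]] [PP [P under] [NP [NP [Det no] [N student]] [PP [P under] [NP [Pron she]]]]]] [VP [VP [V visited] [NP [Pron she]]] [PP [P under] [NP [Pron she]]]]]
The difference turns on whether VP → VP PP is used at the relevant span, versus an alternative expansion of VP.

4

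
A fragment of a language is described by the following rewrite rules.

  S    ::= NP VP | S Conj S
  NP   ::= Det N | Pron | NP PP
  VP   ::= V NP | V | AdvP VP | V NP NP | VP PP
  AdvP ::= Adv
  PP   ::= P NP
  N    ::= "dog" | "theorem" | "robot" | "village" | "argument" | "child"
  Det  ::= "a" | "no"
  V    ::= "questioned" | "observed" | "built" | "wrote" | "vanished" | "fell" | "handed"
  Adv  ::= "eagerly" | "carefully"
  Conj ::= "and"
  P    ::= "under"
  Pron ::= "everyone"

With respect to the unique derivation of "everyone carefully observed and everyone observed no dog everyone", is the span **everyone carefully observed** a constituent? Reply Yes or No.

[S [S [NP [Pron everyone]] [VP [AdvP [Adv carefully]] [VP [V observed]]]] [Conj and] [S [NP [Pron everyone]] [VP [V observed] [NP [Det no] [N dog]] [NP [Pron everyone]]]]]
The words 'everyone carefully observed' are exhaustively dominated by a single S node (built by S → NP VP), so they form a constituent.

Yes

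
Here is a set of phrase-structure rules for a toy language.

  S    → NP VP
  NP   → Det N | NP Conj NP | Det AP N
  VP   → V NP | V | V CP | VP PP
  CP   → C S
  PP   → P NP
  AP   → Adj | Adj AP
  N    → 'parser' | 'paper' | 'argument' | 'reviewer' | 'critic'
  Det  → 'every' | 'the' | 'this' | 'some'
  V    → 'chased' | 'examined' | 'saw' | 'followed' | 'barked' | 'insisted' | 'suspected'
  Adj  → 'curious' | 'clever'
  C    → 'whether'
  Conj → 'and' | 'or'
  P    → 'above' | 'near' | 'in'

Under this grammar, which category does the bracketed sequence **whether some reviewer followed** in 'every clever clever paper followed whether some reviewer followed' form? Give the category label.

S
  NP
    Det: every
    AP
      Adj: clever
      AP
        Adj: clever
    N: paper
  VP
    V: followed
    CP
      C: whether
      S
        NP
          Det: some
          N: reviewer
        VP
          V: followed
The span 'whether some reviewer followed' is the CP node built by CP → C S.

CP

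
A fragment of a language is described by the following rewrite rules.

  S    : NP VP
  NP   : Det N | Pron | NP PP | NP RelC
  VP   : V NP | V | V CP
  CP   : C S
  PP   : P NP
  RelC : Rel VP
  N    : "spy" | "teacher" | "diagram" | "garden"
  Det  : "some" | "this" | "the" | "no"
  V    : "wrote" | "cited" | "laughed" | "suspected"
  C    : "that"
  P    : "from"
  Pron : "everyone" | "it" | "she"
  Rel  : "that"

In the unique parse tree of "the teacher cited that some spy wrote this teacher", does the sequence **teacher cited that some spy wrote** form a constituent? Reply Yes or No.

[S [NP [Det the] [N teacher]] [VP [V cited] [CP [C that] [S [NP [Det some] [N spy]] [VP [V wrote] [NP [Det this] [N teacher]]]]]]]
The smallest constituent containing 'teacher cited that some spy wrote' is the S spanning 'the teacher cited that some spy wrote this teacher'; no single node in the tree dominates exactly the given words.

No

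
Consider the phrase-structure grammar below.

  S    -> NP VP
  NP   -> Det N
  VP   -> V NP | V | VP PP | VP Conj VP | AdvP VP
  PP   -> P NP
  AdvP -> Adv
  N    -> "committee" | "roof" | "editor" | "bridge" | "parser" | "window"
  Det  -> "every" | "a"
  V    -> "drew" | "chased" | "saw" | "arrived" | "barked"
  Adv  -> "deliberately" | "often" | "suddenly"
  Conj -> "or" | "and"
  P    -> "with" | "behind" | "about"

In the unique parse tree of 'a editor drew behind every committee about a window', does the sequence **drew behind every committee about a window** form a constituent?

[S [NP [Det a] [N editor]] [VP [VP [VP [V drew]] [PP [P behind] [NP [Det every] [N committee]]]] [PP [P about] [NP [Det a] [N window]]]]]
The words 'drew behind every committee about a window' are exhaustively dominated by a single VP node (built by VP → VP PP), so they form a constituent.

Yes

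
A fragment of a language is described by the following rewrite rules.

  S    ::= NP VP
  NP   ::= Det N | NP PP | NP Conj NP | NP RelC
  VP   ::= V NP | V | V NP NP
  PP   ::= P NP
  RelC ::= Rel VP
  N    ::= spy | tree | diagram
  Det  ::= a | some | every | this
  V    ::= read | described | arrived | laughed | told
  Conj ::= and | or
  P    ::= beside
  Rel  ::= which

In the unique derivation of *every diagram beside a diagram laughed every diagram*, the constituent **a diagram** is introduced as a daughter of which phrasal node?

S
  NP
    NP
      Det: every
      N: diagram
    PP
      P: beside
      NP
        Det: a
        N: diagram
  VP
    V: laughed
    NP
      Det: every
      N: diagram
The span 'a diagram' is the NP node built by NP → Det N.
Its mother is the PP built by PP → P NP.

PP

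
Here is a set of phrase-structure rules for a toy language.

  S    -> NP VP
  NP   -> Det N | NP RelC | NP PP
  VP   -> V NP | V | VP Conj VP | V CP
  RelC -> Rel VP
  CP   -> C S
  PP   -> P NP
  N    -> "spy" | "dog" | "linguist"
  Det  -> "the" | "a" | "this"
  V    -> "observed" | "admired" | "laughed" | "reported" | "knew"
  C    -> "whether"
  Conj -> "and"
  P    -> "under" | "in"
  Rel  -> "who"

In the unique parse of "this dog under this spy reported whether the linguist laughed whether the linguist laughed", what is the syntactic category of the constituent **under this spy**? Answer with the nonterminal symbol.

PP

[S [NP [NP [Det this] [N dog]] [PP [P under] [NP [Det this] [N spy]]]] [VP [V reported] [CP [C whether] [S [NP [Det the] [N linguist]] [VP [V laughed] [CP [C whether] [S [NP [Det the] [N linguist]] [VP [V laughed]]]]]]]]]
The span 'under this spy' is the PP node built by PP → P NP.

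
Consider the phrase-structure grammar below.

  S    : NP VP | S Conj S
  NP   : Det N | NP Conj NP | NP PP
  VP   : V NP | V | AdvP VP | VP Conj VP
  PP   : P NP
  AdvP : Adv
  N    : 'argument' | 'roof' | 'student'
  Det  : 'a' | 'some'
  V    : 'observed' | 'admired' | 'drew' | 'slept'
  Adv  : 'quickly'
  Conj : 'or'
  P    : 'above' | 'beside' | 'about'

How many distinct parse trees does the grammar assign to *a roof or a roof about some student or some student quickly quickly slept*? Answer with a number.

Two of the 5 distinct bracketings:
[S [NP [NP [Det a] [N roof]] [Conj or] [NP [NP [NP [Det a] [N roof]] [PP [P about] [NP [Det some] [N student]]]] [Conj or] [NP [Det some] [N student]]]] [VP [AdvP [Adv quickly]] [VP [AdvP [Adv quickly]] [VP [V slept]]]]]
[S [NP [NP [Det a] [N roof]] [Conj or] [NP [NP [Det a] [N roof]] [PP [P about] [NP [NP [Det some] [N student]] [Conj or] [NP [Det some] [N student]]]]]] [VP [AdvP [Adv quickly]] [VP [AdvP [Adv quickly]] [VP [V slept]]]]]
The trees differ in how a recursive rule is bracketed over the same span.

5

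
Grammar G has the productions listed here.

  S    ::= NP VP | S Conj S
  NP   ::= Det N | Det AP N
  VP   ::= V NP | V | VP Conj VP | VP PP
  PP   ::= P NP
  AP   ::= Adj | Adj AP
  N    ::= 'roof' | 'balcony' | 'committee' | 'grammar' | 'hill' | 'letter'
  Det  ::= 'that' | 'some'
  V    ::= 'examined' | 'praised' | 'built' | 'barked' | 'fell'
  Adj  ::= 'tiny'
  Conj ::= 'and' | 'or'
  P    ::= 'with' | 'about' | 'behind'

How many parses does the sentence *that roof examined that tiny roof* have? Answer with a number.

[S [NP [Det that] [N roof]] [VP [V examined] [NP [Det that] [AP [Adj tiny]] [N roof]]]]
No rule offers an alternative attachment or grouping for any span, so this is the only derivation.

1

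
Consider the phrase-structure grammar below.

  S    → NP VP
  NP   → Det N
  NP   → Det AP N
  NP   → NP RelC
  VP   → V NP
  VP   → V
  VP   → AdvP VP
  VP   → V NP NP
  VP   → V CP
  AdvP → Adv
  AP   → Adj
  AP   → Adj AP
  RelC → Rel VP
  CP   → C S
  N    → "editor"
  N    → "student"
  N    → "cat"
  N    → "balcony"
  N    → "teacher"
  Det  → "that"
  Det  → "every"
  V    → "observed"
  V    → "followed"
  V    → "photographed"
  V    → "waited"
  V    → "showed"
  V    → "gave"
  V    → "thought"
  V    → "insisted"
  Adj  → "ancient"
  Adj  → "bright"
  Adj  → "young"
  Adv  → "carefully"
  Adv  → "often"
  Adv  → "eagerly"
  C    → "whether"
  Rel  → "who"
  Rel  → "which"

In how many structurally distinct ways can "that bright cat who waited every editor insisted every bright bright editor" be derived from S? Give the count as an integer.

1

[S [NP [NP [Det that] [AP [Adj bright]] [N cat]] [RelC [Rel who] [VP [V waited] [NP [Det every] [N editor]]]]] [VP [V insisted] [NP [Det every] [AP [Adj bright] [AP [Adj bright]]] [N editor]]]]
No rule offers an alternative attachment or grouping for any span, so this is the only derivation.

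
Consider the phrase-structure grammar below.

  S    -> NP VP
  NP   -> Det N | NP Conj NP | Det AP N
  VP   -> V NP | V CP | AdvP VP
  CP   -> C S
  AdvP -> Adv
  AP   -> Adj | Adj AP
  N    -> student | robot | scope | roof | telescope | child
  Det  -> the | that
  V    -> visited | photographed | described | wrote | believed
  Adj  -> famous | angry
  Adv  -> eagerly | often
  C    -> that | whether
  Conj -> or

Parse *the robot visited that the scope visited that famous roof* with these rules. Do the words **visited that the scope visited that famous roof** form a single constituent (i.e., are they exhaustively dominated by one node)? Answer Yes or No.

[S [NP [Det the] [N robot]] [VP [V visited] [CP [C that] [S [NP [Det the] [N scope]] [VP [V visited] [NP [Det that] [AP [Adj famous]] [N roof]]]]]]]
The words 'visited that the scope visited that famous roof' are exhaustively dominated by a single VP node (built by VP → V CP), so they form a constituent.

Yes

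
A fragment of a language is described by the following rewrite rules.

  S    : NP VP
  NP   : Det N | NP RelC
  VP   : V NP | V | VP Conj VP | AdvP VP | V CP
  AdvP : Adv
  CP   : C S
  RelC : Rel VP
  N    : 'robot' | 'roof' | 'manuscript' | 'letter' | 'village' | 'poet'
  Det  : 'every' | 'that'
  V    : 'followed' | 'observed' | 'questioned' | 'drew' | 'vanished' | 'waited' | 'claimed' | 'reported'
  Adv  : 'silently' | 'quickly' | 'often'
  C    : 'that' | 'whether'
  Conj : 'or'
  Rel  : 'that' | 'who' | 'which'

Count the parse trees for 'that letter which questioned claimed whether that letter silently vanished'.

1

[S [NP [NP [Det that] [N letter]] [RelC [Rel which] [VP [V questioned]]]] [VP [V claimed] [CP [C whether] [S [NP [Det that] [N letter]] [VP [AdvP [Adv silently]] [VP [V vanished]]]]]]]
No rule offers an alternative attachment or grouping for any span, so this is the only derivation.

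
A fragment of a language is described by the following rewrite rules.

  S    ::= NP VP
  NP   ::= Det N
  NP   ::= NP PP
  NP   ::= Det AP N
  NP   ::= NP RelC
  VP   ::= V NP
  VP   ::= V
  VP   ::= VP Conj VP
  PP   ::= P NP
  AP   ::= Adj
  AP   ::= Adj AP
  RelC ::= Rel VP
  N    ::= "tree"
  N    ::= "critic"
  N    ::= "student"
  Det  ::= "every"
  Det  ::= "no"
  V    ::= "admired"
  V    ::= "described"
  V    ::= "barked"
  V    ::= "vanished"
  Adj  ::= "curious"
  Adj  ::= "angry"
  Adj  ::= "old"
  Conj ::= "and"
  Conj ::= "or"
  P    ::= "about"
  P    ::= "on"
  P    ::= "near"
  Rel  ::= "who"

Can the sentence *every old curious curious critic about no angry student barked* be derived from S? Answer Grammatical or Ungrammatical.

Grammatical

[S [NP [NP [Det every] [AP [Adj old] [AP [Adj curious] [AP [Adj curious]]]] [N critic]] [PP [P about] [NP [Det no] [AP [Adj angry]] [N student]]]] [VP [V barked]]]
The bracketing above is licensed at every node by one of the given productions, with S at the root.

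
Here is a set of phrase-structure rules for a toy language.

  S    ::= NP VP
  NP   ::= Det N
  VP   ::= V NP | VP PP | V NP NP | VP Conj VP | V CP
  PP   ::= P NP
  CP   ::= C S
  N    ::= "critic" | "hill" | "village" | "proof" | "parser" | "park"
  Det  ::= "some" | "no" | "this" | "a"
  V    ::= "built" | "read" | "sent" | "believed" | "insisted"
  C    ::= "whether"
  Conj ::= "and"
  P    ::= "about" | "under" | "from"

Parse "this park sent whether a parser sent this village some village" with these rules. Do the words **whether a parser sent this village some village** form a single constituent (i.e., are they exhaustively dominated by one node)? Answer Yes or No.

[S [NP [Det this] [N park]] [VP [V sent] [CP [C whether] [S [NP [Det a] [N parser]] [VP [V sent] [NP [Det this] [N village]] [NP [Det some] [N village]]]]]]]
The words 'whether a parser sent this village some village' are exhaustively dominated by a single CP node (built by CP → C S), so they form a constituent.

Yes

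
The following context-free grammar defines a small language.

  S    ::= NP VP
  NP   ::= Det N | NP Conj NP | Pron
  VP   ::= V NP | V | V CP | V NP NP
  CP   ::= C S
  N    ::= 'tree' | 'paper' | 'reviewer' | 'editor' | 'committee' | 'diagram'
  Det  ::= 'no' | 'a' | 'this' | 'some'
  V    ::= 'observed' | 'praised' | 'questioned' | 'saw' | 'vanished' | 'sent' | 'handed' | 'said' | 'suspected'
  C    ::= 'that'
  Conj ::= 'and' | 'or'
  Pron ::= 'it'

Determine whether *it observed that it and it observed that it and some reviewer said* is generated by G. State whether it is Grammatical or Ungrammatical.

Grammatical

S
  NP
    Pron: it
  VP
    V: observed
    CP
      C: that
      S
        NP
          NP
            Pron: it
          Conj: and
          NP
            Pron: it
        VP
          V: observed
          CP
            C: that
            S
              NP
                NP
                  Pron: it
                Conj: and
                NP
                  Det: some
                  N: reviewer
              VP
                V: said
Every word is introduced by a lexical rule and the phrasal rules combine the resulting categories into a single S.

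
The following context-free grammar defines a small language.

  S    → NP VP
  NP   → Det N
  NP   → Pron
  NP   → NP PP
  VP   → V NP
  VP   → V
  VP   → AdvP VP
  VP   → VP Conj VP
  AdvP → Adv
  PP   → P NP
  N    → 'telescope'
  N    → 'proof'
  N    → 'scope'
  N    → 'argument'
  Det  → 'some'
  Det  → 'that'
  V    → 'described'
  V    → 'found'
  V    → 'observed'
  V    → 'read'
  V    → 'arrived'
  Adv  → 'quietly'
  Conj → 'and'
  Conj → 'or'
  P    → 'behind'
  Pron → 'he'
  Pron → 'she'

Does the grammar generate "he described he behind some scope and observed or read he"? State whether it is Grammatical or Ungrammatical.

S
  NP
    Pron: he
  VP
    VP
      V: described
      NP
        NP
          Pron: he
        PP
          P: behind
          NP
            Det: some
            N: scope
    Conj: and
    VP
      VP
        V: observed
      Conj: or
      VP
        V: read
        NP
          Pron: he
The bracketing above is licensed at every node by one of the given productions, with S at the root.

Grammatical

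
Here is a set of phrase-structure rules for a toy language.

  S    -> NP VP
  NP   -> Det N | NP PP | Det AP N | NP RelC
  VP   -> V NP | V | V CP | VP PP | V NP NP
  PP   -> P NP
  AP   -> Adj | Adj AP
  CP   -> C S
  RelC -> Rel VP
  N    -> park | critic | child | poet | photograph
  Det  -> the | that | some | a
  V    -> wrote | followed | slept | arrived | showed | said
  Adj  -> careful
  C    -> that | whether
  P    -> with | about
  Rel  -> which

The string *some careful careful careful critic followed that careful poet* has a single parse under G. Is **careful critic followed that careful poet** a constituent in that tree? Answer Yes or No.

[S [NP [Det some] [AP [Adj careful] [AP [Adj careful] [AP [Adj careful]]]] [N critic]] [VP [V followed] [NP [Det that] [AP [Adj careful]] [N poet]]]]
The smallest constituent containing 'careful critic followed that careful poet' is the S spanning 'some careful careful careful critic followed that careful poet'; no single node in the tree dominates exactly the given words.

No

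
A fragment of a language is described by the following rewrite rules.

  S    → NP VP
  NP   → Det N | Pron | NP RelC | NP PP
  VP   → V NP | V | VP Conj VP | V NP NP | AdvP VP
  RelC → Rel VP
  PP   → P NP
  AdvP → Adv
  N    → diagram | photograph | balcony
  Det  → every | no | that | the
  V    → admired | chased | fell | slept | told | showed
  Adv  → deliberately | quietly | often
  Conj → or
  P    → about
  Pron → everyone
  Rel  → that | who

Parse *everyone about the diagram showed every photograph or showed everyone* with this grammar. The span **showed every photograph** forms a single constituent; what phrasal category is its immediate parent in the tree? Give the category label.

[S [NP [NP [Pron everyone]] [PP [P about] [NP [Det the] [N diagram]]]] [VP [VP [V showed] [NP [Det every] [N photograph]]] [Conj or] [VP [V showed] [NP [Pron everyone]]]]]
The span 'showed every photograph' is the VP node built by VP → V NP.
Its mother is the VP built by VP → VP Conj VP.

VP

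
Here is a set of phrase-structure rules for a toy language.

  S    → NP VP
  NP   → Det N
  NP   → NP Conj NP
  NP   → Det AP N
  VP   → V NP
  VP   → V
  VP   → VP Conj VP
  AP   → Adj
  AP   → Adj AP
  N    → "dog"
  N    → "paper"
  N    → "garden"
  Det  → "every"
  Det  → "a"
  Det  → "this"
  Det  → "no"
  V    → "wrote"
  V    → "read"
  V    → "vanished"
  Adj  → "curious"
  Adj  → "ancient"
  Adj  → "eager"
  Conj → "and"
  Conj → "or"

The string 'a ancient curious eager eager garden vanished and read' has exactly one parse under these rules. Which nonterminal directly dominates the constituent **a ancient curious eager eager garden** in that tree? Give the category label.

S

[S [NP [Det a] [AP [Adj ancient] [AP [Adj curious] [AP [Adj eager] [AP [Adj eager]]]]] [N garden]] [VP [VP [V vanished]] [Conj and] [VP [V read]]]]
The span 'a ancient curious eager eager garden' is the NP node built by NP → Det AP N.
Its mother is the S built by S → NP VP.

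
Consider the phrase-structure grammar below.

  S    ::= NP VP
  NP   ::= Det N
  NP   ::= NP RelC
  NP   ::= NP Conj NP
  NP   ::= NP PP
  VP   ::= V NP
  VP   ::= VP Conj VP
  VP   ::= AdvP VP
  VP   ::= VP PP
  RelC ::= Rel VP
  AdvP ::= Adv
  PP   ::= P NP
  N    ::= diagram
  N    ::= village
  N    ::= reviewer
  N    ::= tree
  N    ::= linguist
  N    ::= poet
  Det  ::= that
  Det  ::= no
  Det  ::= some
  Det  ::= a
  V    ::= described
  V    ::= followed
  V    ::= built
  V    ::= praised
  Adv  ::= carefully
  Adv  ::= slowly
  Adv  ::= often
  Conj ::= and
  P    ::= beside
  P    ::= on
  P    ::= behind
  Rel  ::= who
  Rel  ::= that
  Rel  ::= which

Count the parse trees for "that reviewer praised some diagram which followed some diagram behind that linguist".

Two of the 4 distinct bracketings:
[S [NP [Det that] [N reviewer]] [VP [V praised] [NP [NP [Det some] [N diagram]] [RelC [Rel which] [VP [V followed] [NP [NP [Det some] [N diagram]] [PP [P behind] [NP [Det that] [N linguist]]]]]]]]]
[S [NP [Det that] [N reviewer]] [VP [V praised] [NP [NP [Det some] [N diagram]] [RelC [Rel which] [VP [VP [V followed] [NP [Det some] [N diagram]]] [PP [P behind] [NP [Det that] [N linguist]]]]]]]]
The difference turns on whether NP → NP PP is used at the relevant span, versus an alternative expansion of NP.

4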